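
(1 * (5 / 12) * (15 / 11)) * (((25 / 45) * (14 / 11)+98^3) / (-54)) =-1164725975 / 117612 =-9903.12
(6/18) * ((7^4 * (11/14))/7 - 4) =177/2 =88.50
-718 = -718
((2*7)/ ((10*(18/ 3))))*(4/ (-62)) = -7/ 465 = -0.02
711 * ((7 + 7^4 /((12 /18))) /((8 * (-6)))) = -1710429 /32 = -53450.91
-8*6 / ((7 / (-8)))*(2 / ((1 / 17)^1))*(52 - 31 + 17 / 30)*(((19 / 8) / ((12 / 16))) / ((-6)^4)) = 835924 / 8505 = 98.29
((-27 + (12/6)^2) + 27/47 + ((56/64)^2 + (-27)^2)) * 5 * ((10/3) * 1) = 53191975/4512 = 11789.00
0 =0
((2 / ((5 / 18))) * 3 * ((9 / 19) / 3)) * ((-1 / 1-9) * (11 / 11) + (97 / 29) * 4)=31752 / 2755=11.53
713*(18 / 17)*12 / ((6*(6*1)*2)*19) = 2139 / 323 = 6.62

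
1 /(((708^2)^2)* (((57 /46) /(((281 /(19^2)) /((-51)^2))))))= 6463 /6723965011029664896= 0.00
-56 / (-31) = 56 / 31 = 1.81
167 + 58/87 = 167.67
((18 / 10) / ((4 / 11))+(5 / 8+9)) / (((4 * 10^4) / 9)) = 5247 / 1600000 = 0.00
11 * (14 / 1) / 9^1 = 154 / 9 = 17.11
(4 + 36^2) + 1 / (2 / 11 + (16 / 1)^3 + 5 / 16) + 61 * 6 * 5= 3130.00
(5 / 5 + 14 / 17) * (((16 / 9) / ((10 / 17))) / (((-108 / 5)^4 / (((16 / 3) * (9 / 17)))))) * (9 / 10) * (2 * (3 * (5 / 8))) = 3875 / 16061328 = 0.00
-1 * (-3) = 3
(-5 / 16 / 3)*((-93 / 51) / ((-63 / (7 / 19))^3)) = -155 / 4080172176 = -0.00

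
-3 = -3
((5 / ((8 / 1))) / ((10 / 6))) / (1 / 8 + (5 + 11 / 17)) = 51 / 785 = 0.06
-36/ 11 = -3.27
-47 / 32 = -1.47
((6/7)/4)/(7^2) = 3/686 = 0.00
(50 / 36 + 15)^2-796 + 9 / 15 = -853423 / 1620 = -526.80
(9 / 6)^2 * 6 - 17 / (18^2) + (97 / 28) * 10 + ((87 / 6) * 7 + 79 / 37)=12732199 / 83916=151.73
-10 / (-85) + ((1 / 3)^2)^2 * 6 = 88 / 459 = 0.19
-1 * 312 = -312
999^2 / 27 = 36963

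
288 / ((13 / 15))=4320 / 13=332.31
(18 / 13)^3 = 5832 / 2197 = 2.65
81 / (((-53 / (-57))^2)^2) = 855036081 / 7890481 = 108.36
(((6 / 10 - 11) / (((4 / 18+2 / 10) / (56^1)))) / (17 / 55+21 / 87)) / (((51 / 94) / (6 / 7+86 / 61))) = -90562517760 / 8649617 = -10470.12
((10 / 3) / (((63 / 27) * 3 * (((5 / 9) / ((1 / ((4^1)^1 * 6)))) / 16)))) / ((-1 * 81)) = -4 / 567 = -0.01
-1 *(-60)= 60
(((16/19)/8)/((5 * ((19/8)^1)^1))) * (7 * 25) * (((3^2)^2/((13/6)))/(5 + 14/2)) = 22680/4693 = 4.83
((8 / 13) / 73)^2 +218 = 218.00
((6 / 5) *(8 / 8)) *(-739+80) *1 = -3954 / 5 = -790.80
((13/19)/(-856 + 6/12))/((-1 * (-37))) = -0.00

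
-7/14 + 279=557/2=278.50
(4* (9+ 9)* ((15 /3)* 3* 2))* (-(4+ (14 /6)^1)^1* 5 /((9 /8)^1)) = -60800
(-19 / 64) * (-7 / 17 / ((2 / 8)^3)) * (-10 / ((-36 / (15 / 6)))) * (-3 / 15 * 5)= -3325 / 612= -5.43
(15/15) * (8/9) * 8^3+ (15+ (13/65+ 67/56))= 1188199/2520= 471.51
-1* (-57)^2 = -3249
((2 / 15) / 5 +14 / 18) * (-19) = -3439 / 225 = -15.28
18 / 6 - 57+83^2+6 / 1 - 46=6795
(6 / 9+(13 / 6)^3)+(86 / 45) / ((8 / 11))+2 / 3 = 15263 / 1080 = 14.13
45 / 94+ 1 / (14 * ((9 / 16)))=3587 / 5922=0.61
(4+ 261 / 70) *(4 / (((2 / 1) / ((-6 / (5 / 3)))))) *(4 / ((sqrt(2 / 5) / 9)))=-175284 *sqrt(10) / 175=-3167.41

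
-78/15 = -26/5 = -5.20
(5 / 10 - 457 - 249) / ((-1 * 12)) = 58.79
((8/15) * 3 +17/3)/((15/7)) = 3.39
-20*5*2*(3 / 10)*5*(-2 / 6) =100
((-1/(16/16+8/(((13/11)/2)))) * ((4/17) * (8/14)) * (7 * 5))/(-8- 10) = 520/28917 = 0.02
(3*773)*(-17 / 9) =-13141 / 3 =-4380.33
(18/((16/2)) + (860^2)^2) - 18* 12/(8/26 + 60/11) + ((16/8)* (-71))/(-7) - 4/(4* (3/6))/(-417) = 657847329426506813/1202628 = 547008159985.06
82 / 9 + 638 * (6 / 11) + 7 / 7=3223 / 9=358.11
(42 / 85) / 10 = 21 / 425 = 0.05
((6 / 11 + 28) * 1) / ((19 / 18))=5652 / 209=27.04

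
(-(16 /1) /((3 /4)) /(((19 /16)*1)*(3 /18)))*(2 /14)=-2048 /133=-15.40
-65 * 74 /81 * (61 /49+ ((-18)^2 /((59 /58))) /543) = -4609687550 /42384951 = -108.76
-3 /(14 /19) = -57 /14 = -4.07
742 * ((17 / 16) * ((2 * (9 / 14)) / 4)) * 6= 24327 / 16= 1520.44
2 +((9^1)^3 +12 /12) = 732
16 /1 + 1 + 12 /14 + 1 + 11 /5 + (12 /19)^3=5115563 /240065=21.31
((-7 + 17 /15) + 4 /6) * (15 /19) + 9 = 4.89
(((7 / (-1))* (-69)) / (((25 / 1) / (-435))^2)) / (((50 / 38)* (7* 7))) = 9922959 / 4375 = 2268.10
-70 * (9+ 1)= -700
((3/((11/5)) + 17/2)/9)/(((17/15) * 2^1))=1085/2244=0.48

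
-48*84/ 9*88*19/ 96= -23408/ 3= -7802.67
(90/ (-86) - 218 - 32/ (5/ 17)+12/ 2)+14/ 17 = -1173339/ 3655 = -321.02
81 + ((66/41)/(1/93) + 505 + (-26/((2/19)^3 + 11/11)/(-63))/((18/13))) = 117493744607/159637149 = 736.01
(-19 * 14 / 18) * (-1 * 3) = 44.33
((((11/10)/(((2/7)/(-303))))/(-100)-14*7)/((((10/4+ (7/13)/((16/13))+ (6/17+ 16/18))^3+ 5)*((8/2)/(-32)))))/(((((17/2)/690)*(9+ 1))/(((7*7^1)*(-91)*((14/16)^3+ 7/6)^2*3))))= -29690070277108826031993/9154110826808000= -3243359.28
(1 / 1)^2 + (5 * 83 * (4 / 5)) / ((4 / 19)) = 1578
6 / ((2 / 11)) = 33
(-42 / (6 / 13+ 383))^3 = -162771336 / 123878371625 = -0.00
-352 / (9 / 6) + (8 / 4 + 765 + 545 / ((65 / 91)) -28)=3802 / 3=1267.33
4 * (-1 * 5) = -20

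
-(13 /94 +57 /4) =-2705 /188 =-14.39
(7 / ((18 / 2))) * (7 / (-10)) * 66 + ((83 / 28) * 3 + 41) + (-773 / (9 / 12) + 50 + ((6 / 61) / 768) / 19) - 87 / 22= -55439846687 / 57115520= -970.66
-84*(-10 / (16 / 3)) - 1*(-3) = 321 / 2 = 160.50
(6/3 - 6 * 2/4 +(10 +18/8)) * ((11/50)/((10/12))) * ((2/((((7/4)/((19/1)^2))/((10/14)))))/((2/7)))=107217/35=3063.34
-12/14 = -6/7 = -0.86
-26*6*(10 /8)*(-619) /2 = 120705 /2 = 60352.50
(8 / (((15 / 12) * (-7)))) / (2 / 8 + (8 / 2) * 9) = -128 / 5075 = -0.03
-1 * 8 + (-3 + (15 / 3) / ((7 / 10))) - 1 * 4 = -7.86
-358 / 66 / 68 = -179 / 2244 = -0.08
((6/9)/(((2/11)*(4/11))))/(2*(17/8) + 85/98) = 5929/3009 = 1.97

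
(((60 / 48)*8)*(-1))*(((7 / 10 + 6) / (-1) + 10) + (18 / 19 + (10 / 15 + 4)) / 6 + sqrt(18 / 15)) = -7243 / 171 - 2*sqrt(30) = -53.31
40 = 40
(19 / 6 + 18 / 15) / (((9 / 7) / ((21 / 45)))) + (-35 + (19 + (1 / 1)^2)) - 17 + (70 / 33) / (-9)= -1365491 / 44550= -30.65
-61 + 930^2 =864839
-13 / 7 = -1.86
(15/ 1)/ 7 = 15/ 7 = 2.14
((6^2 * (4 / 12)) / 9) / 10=0.13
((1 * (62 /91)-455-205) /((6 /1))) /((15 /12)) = -119996 /1365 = -87.91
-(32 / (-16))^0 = -1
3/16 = 0.19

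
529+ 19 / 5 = 2664 / 5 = 532.80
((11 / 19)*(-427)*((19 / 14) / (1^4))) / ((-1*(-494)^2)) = 671 / 488072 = 0.00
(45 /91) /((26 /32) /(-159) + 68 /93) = 1182960 /1736917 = 0.68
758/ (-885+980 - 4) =758/ 91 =8.33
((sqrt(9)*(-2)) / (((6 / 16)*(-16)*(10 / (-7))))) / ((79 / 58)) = -203 / 395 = -0.51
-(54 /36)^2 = -9 /4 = -2.25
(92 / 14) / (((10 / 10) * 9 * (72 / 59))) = 1357 / 2268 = 0.60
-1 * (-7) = 7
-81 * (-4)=324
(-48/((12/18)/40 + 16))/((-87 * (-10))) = -96/27869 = -0.00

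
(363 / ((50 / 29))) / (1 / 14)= 73689 / 25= 2947.56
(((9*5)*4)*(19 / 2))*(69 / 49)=117990 / 49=2407.96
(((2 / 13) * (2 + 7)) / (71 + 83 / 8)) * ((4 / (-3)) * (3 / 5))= -192 / 14105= -0.01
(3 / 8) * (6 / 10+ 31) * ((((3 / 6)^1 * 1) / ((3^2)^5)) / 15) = 79 / 11809800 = 0.00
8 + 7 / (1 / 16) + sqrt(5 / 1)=sqrt(5) + 120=122.24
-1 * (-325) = 325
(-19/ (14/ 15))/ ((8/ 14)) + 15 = -165/ 8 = -20.62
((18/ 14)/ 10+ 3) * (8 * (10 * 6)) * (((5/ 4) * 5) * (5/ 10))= 4692.86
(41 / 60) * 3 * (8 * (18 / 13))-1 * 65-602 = -41879 / 65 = -644.29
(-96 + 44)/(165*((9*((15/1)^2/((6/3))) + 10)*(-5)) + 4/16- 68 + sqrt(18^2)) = 16/259573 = 0.00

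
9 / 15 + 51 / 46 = 393 / 230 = 1.71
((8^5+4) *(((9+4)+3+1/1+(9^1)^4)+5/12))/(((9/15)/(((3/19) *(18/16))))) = 9701454195/152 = 63825356.55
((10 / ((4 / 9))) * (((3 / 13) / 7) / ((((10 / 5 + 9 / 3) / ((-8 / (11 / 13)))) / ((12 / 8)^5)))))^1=-6561 / 616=-10.65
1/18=0.06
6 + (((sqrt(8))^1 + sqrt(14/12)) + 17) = sqrt(42)/6 + 2 * sqrt(2) + 23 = 26.91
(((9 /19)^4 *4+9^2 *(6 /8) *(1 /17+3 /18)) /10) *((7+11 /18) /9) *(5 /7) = 416678239 /496262368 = 0.84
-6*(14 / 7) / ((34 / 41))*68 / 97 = -10.14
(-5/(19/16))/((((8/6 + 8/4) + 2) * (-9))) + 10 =10.09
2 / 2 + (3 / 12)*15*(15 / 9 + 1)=11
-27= -27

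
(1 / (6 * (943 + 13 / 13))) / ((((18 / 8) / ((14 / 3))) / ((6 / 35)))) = 1 / 15930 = 0.00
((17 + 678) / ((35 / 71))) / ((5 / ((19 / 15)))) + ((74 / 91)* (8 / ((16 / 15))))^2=244927388 / 621075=394.36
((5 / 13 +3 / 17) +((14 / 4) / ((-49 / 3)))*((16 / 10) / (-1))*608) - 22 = 1446586 / 7735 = 187.02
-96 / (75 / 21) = -672 / 25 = -26.88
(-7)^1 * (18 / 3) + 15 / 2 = -69 / 2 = -34.50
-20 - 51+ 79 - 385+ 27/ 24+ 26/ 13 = -2991/ 8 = -373.88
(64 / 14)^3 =32768 / 343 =95.53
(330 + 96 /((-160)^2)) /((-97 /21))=-5544063 /77600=-71.44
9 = 9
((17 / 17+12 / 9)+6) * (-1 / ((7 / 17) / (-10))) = 4250 / 21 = 202.38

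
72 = 72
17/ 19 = 0.89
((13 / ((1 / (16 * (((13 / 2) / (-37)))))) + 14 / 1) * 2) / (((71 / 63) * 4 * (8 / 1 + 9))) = -26271 / 44659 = -0.59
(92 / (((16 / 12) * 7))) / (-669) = -23 / 1561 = -0.01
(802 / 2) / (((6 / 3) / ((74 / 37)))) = 401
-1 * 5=-5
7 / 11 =0.64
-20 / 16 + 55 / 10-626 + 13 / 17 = -42227 / 68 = -620.99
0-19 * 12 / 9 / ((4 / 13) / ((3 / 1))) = -247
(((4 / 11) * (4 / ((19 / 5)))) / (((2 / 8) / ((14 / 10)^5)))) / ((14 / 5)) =76832 / 26125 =2.94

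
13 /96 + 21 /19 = 2263 /1824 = 1.24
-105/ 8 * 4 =-105/ 2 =-52.50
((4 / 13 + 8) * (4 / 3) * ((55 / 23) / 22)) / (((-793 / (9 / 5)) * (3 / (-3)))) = 648 / 237107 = 0.00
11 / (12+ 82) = 11 / 94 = 0.12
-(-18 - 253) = 271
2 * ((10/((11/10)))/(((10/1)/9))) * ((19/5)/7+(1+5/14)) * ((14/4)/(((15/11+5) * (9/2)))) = 19/5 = 3.80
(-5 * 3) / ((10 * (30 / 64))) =-3.20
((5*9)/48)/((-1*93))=-5/496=-0.01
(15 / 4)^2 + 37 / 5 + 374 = 31637 / 80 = 395.46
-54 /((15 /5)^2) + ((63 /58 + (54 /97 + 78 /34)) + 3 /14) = -618843 /334747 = -1.85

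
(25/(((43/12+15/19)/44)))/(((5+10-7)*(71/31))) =971850/70787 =13.73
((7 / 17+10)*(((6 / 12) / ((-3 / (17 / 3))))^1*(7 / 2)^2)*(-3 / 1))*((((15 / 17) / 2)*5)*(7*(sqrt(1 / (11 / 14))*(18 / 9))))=1517775*sqrt(154) / 1496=12590.30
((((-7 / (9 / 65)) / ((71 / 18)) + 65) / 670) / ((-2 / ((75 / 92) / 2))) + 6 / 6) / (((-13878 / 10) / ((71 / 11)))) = -17227885 / 3763935648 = -0.00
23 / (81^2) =23 / 6561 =0.00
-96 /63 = -32 /21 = -1.52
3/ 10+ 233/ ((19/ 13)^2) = 394853/ 3610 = 109.38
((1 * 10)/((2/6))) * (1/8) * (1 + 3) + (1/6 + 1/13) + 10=1969/78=25.24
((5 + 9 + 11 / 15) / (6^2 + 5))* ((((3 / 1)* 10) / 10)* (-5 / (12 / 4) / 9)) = -221 / 1107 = -0.20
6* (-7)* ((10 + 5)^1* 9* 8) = -45360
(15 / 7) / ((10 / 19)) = 57 / 14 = 4.07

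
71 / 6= 11.83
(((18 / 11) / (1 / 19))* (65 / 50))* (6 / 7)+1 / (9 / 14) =125432 / 3465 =36.20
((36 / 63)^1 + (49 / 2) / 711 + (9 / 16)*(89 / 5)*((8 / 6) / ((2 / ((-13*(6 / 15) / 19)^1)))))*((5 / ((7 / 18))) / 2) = -11545717 / 1470980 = -7.85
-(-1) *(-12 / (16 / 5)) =-15 / 4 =-3.75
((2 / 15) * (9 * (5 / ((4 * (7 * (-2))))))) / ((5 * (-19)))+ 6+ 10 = 42563 / 2660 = 16.00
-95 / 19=-5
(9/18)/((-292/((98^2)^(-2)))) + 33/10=888793958971/269331502720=3.30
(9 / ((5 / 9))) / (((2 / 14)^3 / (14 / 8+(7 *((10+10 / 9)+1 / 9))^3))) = 96971455945 / 36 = 2693651554.03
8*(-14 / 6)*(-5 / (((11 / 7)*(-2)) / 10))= -9800 / 33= -296.97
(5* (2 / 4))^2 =25 / 4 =6.25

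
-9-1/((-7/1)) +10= 1.14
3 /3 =1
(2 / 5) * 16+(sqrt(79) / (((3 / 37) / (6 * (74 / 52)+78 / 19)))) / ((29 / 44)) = 32 / 5+1694748 * sqrt(79) / 7163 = 2109.32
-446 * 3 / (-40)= 669 / 20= 33.45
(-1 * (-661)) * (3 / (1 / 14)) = 27762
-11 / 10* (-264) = 1452 / 5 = 290.40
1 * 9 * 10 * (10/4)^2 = 1125/2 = 562.50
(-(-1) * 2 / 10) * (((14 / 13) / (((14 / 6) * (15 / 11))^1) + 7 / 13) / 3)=19 / 325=0.06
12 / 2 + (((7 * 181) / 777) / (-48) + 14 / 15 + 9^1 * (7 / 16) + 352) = 4832987 / 13320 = 362.84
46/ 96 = 0.48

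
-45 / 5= -9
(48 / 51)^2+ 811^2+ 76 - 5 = 190102144 / 289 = 657792.89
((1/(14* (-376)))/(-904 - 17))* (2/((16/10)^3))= 125/1241124864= 0.00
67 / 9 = 7.44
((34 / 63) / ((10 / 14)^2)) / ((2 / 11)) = 5.82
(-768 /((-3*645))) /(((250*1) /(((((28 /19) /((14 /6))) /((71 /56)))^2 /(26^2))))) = 4816896 /8265308666875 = 0.00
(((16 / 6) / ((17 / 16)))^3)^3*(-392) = -3615561838447072116736 / 2334165173090451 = -1548974.29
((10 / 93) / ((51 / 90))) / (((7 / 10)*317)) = 1000 / 1169413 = 0.00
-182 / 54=-91 / 27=-3.37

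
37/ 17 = 2.18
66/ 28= 33/ 14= 2.36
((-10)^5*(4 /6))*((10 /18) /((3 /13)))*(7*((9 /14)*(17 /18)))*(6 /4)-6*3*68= -27658048 /27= -1024372.15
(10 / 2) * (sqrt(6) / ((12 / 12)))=5 * sqrt(6)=12.25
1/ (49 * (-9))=-1/ 441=-0.00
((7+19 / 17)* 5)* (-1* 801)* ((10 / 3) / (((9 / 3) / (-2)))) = 1228200 / 17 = 72247.06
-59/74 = -0.80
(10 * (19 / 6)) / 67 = 95 / 201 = 0.47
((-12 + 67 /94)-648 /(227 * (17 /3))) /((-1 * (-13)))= -0.91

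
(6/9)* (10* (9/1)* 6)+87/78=361.12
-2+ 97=95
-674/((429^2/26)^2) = -2696/200420649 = -0.00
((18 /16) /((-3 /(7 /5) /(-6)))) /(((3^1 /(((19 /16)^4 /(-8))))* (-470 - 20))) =390963 /734003200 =0.00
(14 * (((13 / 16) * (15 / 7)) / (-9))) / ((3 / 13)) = -845 / 72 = -11.74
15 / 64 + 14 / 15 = 1121 / 960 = 1.17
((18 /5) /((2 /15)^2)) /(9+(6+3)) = 45 /4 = 11.25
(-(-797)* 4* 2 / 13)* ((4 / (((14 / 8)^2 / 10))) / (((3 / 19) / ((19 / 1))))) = 1473111040 / 1911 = 770858.73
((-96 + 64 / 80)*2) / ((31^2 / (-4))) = 0.79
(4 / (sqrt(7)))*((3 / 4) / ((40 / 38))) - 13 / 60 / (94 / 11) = -143 / 5640 + 57*sqrt(7) / 140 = 1.05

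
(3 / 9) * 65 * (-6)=-130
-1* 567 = -567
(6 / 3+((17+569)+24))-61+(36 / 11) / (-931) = 5642755 / 10241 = 551.00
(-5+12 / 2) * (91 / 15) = 91 / 15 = 6.07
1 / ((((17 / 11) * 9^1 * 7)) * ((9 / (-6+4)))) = -22 / 9639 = -0.00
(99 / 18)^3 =1331 / 8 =166.38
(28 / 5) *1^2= 28 / 5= 5.60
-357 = -357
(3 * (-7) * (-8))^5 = 133827821568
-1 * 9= -9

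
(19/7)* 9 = 24.43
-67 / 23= -2.91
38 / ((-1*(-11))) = 38 / 11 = 3.45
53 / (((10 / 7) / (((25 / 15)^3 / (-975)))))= -371 / 2106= -0.18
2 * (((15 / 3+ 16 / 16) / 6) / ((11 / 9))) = 18 / 11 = 1.64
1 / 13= 0.08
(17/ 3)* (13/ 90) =221/ 270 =0.82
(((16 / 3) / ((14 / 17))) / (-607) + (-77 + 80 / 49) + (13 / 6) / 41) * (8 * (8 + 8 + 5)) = -12654.63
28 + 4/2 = 30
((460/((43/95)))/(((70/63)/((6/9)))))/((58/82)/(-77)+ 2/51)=844320708/41581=20305.44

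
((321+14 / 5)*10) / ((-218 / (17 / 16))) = -15.78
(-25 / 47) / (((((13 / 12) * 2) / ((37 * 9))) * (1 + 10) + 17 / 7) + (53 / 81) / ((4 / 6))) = -174825 / 1144309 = -0.15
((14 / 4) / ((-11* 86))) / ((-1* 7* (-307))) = -1 / 580844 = -0.00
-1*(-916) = 916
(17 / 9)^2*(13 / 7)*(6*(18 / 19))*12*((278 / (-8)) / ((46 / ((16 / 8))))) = -2088892 / 3059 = -682.87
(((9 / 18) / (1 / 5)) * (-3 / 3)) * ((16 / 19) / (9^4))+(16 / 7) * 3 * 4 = 23934248 / 872613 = 27.43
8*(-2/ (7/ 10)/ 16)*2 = -20/ 7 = -2.86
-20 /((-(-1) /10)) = -200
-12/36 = -1/3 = -0.33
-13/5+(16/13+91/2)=5737/130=44.13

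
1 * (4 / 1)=4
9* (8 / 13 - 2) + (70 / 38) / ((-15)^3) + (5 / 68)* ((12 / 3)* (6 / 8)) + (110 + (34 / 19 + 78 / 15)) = 1187559247 / 11337300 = 104.75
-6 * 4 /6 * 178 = -712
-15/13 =-1.15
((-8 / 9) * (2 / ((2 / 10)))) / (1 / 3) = -80 / 3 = -26.67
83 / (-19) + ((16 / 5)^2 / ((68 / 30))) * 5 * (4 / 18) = 631 / 969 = 0.65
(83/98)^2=0.72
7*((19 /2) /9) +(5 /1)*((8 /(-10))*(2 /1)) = -0.61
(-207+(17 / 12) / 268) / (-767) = 665695 / 2466672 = 0.27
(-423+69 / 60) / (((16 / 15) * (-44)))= 2301 / 256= 8.99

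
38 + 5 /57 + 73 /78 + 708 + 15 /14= 3880369 /5187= 748.10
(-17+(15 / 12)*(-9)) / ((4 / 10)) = -565 / 8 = -70.62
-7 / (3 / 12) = -28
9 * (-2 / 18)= -1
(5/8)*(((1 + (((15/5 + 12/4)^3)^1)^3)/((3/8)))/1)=50388485/3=16796161.67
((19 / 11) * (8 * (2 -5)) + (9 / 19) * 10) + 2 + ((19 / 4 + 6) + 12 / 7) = -130227 / 5852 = -22.25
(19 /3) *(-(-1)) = 19 /3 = 6.33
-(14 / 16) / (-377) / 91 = 1 / 39208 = 0.00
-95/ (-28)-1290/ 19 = -34315/ 532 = -64.50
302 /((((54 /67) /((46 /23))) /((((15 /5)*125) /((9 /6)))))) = 5058500 /27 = 187351.85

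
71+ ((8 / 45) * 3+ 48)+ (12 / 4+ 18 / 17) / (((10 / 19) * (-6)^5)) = 52670731 / 440640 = 119.53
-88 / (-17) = 88 / 17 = 5.18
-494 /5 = -98.80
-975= -975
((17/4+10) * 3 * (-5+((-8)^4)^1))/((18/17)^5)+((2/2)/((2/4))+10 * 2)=110382540529/839808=131437.83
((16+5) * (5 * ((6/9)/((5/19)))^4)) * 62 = 904949024/3375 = 268133.04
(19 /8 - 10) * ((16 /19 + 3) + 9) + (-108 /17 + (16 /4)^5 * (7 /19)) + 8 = 280.99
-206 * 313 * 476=-30691528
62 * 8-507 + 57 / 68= -691 / 68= -10.16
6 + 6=12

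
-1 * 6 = -6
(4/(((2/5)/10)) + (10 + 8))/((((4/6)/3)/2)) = 1062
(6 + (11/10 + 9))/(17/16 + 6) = 2.28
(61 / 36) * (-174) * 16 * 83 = -1174616 / 3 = -391538.67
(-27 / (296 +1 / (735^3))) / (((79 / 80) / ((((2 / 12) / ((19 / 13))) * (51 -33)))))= -33448787190000 / 176414557852501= -0.19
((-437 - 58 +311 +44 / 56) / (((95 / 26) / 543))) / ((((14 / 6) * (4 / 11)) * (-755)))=6289569 / 147980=42.50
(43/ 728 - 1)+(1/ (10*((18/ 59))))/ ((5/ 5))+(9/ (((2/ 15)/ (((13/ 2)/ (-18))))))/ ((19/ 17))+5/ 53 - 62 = -1390962137/ 16494660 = -84.33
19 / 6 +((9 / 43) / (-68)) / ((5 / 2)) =34709 / 10965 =3.17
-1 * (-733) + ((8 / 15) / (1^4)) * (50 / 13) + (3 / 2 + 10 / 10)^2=115643 / 156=741.30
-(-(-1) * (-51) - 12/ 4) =54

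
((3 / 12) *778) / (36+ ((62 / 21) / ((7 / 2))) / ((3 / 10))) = 441 / 88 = 5.01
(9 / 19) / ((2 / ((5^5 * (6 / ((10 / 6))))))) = 50625 / 19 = 2664.47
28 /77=4 /11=0.36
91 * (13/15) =1183/15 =78.87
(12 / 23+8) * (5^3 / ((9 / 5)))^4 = 29907226562500 / 150903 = 198188416.15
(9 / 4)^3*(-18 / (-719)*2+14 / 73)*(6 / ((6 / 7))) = 32388741 / 1679584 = 19.28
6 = 6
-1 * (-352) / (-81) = -352 / 81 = -4.35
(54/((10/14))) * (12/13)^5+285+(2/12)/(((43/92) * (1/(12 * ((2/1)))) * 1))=27478673023/79827995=344.22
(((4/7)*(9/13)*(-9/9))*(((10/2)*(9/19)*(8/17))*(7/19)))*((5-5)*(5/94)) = 0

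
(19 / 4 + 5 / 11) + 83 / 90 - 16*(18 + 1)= -589789 / 1980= -297.87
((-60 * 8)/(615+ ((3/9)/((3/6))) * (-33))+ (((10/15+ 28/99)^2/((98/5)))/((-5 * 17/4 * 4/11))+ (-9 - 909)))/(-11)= 404394893236/4841390169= 83.53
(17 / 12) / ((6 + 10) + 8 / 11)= 187 / 2208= 0.08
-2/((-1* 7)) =2/7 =0.29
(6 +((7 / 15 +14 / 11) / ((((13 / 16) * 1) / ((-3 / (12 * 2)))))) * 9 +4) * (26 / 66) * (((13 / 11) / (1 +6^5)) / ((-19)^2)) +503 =28193993905879 / 56051677605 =503.00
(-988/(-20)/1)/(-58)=-247/290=-0.85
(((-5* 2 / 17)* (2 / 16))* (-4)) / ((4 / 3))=0.22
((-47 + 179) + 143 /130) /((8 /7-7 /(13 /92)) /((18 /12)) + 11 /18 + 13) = -1090089 /152765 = -7.14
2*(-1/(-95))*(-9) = -18/95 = -0.19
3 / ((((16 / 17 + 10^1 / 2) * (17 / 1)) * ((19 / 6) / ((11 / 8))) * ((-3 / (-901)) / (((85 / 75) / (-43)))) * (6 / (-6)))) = 168487 / 1650340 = 0.10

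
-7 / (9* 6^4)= -0.00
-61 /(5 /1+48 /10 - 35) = 305 /126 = 2.42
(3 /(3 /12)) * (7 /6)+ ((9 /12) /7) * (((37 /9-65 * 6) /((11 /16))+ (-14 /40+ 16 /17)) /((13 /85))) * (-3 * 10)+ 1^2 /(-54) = 2550907855 /216216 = 11797.96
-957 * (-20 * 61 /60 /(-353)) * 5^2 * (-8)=3891800 /353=11024.93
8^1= 8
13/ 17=0.76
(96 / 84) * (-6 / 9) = -16 / 21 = -0.76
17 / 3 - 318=-937 / 3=-312.33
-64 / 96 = -2 / 3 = -0.67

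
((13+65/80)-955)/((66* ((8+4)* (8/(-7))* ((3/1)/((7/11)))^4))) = 23008783/10929447936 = 0.00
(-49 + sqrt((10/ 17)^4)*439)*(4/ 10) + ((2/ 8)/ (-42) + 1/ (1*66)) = 109939909/ 2670360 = 41.17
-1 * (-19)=19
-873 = -873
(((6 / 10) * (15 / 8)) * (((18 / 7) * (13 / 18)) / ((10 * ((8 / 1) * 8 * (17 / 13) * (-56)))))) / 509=-1521 / 17366917120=-0.00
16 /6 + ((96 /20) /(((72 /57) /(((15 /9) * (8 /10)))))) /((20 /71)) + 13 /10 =3293 /150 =21.95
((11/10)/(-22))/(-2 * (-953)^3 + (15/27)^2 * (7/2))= -81/2804295095230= -0.00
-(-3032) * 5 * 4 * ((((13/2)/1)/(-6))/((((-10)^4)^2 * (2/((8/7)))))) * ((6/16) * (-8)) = 4927/4375000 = 0.00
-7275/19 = -382.89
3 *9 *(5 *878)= 118530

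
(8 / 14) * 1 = 4 / 7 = 0.57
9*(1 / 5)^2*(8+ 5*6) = 342 / 25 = 13.68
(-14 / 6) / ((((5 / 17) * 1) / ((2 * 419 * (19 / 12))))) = -947359 / 90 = -10526.21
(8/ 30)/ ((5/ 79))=316/ 75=4.21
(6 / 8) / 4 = 3 / 16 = 0.19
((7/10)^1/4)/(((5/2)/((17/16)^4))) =0.09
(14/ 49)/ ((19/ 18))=36/ 133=0.27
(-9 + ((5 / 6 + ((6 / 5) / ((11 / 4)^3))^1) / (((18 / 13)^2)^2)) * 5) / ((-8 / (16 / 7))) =6528873205 / 2934184176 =2.23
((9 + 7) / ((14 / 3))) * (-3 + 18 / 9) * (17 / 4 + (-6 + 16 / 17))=330 / 119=2.77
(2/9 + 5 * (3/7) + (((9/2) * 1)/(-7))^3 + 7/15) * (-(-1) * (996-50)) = 2427.51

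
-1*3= -3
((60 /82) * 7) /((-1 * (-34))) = 105 /697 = 0.15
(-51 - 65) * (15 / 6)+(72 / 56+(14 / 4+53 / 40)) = -79489 / 280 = -283.89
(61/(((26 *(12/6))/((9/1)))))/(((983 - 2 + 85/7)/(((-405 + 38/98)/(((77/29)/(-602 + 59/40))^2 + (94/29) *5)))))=-0.27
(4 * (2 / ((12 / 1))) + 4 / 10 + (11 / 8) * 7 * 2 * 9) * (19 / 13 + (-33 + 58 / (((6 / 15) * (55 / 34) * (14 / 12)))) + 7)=109495271 / 12012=9115.49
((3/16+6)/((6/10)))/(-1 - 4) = -33/16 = -2.06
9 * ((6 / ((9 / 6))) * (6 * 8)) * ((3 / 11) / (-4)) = -117.82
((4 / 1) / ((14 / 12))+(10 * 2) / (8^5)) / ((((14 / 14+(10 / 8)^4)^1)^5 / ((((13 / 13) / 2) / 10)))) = 6598244171776 / 18575802562394035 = 0.00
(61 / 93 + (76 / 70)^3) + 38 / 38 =11705846 / 3987375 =2.94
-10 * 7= -70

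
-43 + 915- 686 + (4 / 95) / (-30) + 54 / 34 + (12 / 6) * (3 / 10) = 4558826 / 24225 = 188.19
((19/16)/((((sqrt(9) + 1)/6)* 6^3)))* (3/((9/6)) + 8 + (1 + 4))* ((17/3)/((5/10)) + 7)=5225/2304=2.27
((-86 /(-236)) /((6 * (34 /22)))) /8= 473 /96288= 0.00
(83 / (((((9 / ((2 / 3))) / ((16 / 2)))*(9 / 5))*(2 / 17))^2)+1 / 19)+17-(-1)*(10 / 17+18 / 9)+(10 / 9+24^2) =23778228838 / 19072827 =1246.71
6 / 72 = 1 / 12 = 0.08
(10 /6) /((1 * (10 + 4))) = 5 /42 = 0.12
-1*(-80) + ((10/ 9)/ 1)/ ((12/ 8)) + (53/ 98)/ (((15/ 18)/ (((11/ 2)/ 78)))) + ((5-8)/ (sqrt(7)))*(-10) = 30*sqrt(7)/ 7 + 27788941/ 343980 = 92.13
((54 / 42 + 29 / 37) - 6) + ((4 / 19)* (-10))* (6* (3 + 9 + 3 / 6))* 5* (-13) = 50485658 / 4921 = 10259.23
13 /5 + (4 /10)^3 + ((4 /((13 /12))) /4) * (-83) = -120171 /1625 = -73.95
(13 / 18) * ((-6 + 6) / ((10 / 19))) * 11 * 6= 0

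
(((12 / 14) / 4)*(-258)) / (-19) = 387 / 133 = 2.91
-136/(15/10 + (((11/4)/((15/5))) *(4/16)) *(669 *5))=-0.18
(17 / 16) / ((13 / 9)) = 0.74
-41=-41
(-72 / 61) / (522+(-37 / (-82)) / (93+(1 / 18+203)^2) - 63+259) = -4940598933 / 3005393824420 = -0.00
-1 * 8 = -8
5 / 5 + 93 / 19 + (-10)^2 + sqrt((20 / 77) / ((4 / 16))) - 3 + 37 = 4*sqrt(385) / 77 + 2658 / 19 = 140.91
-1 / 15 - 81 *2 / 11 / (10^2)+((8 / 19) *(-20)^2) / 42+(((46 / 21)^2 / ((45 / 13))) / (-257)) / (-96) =485572621141 / 127912138200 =3.80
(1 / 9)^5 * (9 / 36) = 1 / 236196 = 0.00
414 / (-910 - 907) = -18 / 79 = -0.23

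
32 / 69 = 0.46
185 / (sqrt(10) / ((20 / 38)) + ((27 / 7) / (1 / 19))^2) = 66083850 / 1918499609 -444185 * sqrt(10) / 36451492571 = 0.03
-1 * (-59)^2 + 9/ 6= -6959/ 2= -3479.50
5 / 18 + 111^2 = 221783 / 18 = 12321.28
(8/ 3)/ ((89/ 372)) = 992/ 89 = 11.15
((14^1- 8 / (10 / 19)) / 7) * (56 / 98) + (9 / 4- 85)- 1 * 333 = -407531 / 980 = -415.85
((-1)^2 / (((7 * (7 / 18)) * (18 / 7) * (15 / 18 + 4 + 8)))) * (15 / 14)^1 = 45 / 3773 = 0.01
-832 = -832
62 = 62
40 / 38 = 20 / 19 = 1.05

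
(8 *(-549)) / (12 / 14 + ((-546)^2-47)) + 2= 1.99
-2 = -2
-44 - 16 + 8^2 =4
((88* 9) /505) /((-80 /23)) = -2277 /5050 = -0.45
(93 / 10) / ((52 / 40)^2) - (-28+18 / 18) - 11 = 21.50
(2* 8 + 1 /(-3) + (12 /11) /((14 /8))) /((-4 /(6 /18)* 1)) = -3763 /2772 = -1.36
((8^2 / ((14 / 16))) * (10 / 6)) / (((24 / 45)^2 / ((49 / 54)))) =3500 / 9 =388.89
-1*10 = -10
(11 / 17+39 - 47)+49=708 / 17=41.65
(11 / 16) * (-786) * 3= -12969 / 8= -1621.12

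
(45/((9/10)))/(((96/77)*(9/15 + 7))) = 9625/1824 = 5.28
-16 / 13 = -1.23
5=5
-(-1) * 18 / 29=18 / 29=0.62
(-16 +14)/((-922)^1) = 1/461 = 0.00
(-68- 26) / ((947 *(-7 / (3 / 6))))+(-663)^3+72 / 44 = -291434245.36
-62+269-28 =179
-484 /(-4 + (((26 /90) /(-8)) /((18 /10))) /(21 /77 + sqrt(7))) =120.79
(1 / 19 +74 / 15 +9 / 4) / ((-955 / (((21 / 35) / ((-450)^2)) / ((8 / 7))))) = -0.00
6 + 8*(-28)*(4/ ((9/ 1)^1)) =-93.56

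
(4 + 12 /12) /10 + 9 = 19 /2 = 9.50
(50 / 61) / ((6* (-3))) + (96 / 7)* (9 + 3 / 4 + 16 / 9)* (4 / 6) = 44985 / 427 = 105.35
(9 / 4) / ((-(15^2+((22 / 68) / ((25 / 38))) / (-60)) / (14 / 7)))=-114750 / 5737291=-0.02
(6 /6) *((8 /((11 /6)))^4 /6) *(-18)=-15925248 /14641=-1087.72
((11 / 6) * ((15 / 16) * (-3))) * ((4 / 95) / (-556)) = 33 / 84512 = 0.00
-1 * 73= -73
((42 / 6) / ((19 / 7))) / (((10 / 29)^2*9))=41209 / 17100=2.41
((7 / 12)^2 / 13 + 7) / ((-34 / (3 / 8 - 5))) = 486661 / 509184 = 0.96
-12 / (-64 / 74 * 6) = 37 / 16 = 2.31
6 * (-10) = -60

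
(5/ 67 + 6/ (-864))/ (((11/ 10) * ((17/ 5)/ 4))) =0.07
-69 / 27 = -23 / 9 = -2.56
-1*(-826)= 826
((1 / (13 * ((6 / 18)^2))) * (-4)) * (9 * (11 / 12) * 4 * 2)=-2376 / 13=-182.77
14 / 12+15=97 / 6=16.17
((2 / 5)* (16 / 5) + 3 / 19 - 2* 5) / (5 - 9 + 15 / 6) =8134 / 1425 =5.71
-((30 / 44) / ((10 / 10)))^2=-225 / 484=-0.46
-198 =-198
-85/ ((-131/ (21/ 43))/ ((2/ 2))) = 1785/ 5633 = 0.32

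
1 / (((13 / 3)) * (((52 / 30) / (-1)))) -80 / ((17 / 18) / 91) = -44292285 / 5746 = -7708.37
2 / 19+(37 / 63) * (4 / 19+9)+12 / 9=1171 / 171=6.85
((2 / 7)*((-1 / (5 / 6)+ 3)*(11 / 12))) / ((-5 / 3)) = -99 / 350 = -0.28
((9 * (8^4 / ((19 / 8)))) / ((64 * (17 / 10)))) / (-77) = -46080 / 24871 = -1.85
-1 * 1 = -1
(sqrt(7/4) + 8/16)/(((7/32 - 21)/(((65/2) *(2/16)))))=-0.36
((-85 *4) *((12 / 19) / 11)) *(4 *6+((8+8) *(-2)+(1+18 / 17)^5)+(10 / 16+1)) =-10432868790 / 17455889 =-597.67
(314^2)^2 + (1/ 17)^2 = 2809418481425/ 289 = 9721171216.00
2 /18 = 0.11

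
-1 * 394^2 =-155236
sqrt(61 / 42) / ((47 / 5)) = 5*sqrt(2562) / 1974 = 0.13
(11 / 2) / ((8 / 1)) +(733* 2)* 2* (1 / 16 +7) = 331327 / 16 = 20707.94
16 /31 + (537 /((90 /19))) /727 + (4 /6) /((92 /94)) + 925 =4801761211 /5183510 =926.35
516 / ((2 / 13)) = 3354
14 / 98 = 1 / 7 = 0.14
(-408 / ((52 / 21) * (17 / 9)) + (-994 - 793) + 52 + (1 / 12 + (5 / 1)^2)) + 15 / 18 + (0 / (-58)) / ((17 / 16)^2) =-280225 / 156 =-1796.31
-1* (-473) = 473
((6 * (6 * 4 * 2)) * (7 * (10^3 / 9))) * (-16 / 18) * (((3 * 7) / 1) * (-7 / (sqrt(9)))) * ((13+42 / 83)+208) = 1614350080000 / 747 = 2161111218.21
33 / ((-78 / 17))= -187 / 26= -7.19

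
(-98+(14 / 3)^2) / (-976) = 343 / 4392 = 0.08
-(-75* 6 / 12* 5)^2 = -35156.25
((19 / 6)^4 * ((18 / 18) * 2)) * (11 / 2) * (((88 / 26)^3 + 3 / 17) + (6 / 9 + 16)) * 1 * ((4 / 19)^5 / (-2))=-2193525664 / 172440333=-12.72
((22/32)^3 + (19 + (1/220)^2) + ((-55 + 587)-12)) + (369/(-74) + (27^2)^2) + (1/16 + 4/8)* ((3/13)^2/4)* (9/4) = 41215945679500343/77477171200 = 531975.36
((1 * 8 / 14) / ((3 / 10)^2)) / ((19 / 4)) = 1600 / 1197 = 1.34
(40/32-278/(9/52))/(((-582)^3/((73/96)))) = 4217867/681306743808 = 0.00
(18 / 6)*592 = 1776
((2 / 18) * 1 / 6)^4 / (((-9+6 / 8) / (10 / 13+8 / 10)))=-17 / 759960630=-0.00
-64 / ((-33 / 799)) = 51136 / 33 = 1549.58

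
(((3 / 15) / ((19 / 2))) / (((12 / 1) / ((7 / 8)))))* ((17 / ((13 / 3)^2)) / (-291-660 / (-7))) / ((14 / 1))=-7 / 13871520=-0.00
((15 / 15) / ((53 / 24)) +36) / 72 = 161 / 318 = 0.51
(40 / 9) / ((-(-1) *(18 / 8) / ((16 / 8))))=320 / 81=3.95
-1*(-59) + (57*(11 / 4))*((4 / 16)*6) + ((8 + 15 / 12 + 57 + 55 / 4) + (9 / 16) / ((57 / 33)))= 113833 / 304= 374.45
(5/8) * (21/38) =105/304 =0.35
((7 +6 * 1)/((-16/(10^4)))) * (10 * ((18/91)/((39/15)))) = -562500/91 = -6181.32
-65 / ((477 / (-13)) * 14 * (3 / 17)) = 14365 / 20034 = 0.72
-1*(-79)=79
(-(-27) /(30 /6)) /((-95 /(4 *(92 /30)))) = -1656 /2375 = -0.70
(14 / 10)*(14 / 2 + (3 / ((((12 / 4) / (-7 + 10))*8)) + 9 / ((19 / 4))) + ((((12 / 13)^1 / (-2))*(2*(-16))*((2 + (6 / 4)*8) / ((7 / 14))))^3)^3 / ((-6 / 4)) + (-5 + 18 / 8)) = -532125051208716700663194399882966175 / 1611883904696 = -330126164581980272764195.40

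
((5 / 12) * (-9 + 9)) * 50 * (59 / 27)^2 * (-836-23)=0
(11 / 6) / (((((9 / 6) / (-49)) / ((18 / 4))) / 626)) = -168707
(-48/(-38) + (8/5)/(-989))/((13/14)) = 1.36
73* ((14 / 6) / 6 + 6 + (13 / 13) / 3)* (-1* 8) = -35332 / 9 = -3925.78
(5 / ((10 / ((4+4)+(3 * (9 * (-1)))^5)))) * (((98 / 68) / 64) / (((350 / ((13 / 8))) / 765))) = -11751748281 / 20480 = -573815.83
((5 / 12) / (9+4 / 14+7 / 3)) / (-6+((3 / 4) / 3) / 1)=-35 / 5612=-0.01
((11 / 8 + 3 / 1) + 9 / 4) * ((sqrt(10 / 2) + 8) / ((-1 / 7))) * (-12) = 1113 * sqrt(5) / 2 + 4452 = 5696.37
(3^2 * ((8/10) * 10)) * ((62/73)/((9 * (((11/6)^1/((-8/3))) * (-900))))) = 1984/180675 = 0.01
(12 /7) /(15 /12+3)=48 /119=0.40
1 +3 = 4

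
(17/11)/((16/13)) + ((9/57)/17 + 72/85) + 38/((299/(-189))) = -1861915103/84987760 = -21.91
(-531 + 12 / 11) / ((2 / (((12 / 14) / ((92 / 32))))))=-78.99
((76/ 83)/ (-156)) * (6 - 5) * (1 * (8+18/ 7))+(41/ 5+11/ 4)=4934201/ 453180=10.89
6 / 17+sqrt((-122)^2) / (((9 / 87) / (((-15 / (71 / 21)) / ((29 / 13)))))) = -2830584 / 1207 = -2345.14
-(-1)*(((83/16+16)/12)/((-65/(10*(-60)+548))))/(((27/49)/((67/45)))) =370979/97200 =3.82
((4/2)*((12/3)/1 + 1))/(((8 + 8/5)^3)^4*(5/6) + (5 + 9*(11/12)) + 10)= 0.00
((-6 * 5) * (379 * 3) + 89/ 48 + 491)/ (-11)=146693/ 48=3056.10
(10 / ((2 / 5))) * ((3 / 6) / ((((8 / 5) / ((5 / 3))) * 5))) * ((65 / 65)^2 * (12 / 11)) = 125 / 44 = 2.84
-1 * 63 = -63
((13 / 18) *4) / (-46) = -0.06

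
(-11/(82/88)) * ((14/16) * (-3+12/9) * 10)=21175/123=172.15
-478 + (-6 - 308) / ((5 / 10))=-1106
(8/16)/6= 1/12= 0.08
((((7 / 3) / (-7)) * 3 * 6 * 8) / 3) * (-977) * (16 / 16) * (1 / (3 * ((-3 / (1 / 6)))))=-7816 / 27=-289.48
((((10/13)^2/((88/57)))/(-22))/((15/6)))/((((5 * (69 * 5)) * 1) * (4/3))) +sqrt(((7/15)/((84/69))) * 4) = -57/18813080 +sqrt(345)/15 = 1.24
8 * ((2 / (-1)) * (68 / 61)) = -1088 / 61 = -17.84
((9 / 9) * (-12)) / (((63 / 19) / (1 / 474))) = -38 / 4977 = -0.01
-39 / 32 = -1.22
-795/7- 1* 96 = -1467/7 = -209.57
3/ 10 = 0.30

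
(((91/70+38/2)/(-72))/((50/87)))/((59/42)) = -41209/118000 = -0.35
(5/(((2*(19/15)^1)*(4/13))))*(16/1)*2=3900/19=205.26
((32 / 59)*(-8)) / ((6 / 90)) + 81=15.92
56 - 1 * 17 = 39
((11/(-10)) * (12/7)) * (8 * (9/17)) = -7.99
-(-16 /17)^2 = -256 /289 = -0.89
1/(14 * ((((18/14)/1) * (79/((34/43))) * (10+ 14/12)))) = 34/682797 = 0.00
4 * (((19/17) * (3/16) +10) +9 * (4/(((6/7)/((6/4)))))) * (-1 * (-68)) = 19913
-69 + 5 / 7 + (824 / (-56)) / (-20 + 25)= -2493 / 35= -71.23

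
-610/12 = -305/6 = -50.83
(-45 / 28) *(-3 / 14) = 135 / 392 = 0.34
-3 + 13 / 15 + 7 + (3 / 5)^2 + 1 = 467 / 75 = 6.23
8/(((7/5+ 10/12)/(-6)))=-1440/67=-21.49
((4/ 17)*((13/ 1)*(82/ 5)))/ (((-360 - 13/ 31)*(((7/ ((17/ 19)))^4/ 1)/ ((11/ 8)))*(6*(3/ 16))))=-7143619912/ 157321789007985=-0.00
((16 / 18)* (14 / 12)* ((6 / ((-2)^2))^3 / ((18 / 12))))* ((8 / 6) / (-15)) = -28 / 135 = -0.21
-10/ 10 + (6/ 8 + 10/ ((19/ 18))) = 701/ 76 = 9.22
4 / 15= 0.27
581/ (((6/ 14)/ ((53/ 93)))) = 215551/ 279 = 772.58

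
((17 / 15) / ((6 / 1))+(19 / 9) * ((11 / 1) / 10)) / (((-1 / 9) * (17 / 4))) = -452 / 85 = -5.32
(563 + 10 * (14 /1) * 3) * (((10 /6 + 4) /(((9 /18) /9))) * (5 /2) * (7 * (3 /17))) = 309645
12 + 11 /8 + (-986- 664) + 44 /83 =-1086367 /664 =-1636.09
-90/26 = -45/13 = -3.46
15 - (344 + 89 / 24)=-7985 / 24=-332.71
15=15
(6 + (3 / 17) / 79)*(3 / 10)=24183 / 13430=1.80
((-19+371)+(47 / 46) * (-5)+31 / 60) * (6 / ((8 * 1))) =479423 / 1840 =260.56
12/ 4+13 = 16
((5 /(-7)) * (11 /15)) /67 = -11 /1407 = -0.01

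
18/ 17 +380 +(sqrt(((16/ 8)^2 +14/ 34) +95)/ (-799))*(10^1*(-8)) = 1040*sqrt(170)/ 13583 +6478/ 17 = 382.06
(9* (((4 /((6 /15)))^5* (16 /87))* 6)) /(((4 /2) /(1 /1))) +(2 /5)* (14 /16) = 288000203 /580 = 496552.07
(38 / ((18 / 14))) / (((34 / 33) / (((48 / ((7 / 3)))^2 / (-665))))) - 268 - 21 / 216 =-85871299 / 299880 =-286.35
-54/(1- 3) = 27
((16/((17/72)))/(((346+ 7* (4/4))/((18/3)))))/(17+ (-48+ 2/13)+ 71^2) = 22464/97714283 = 0.00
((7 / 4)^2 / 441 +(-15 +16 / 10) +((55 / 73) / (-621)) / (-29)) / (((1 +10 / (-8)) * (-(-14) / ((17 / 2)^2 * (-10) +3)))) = -2026943078621 / 736207920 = -2753.22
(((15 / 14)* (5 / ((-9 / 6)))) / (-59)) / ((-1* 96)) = -0.00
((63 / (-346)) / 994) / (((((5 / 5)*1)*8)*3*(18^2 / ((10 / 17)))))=-5 / 360825408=-0.00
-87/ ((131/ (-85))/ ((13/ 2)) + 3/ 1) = -96135/ 3053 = -31.49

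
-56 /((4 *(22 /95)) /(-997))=663005 /11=60273.18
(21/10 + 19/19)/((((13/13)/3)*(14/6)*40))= 279/2800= 0.10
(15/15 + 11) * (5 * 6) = 360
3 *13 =39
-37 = -37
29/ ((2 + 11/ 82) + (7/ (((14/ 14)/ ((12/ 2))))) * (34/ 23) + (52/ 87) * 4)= 4758378/ 10929815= 0.44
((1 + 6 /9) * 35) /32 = 175 /96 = 1.82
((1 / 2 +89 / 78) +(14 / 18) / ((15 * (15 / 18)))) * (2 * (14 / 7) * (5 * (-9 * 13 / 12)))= -4982 / 15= -332.13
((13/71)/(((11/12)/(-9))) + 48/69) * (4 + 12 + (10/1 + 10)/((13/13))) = -39.67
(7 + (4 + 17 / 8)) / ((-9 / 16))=-23.33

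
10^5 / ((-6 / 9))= -150000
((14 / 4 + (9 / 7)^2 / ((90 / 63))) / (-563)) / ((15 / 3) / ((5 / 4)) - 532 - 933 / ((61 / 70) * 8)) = 39772 / 3182101335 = 0.00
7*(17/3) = 119/3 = 39.67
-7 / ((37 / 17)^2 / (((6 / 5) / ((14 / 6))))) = -5202 / 6845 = -0.76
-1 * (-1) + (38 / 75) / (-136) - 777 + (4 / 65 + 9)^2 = -598065727 / 861900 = -693.89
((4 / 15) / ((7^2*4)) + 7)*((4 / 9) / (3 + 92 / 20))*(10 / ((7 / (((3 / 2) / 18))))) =25730 / 527877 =0.05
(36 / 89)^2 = 1296 / 7921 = 0.16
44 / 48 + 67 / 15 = 323 / 60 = 5.38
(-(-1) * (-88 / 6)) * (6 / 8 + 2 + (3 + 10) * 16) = -3091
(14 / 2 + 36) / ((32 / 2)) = 43 / 16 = 2.69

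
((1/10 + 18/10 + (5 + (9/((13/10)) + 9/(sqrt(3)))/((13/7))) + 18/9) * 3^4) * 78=97459.82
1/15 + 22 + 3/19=6334/285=22.22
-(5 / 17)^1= -5 / 17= -0.29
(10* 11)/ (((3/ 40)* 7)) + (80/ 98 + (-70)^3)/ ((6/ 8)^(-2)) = -28330945/ 147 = -192727.52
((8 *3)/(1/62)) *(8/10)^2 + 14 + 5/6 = 145073/150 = 967.15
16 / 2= 8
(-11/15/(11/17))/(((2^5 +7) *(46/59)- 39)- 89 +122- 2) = -1003/19830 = -0.05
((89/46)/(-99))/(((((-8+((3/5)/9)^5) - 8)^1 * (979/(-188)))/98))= -777262500/33813447217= -0.02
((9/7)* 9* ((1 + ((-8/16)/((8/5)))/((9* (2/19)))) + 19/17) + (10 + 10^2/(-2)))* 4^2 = -73543/238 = -309.00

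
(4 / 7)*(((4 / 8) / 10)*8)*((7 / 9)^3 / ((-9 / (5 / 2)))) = -196 / 6561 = -0.03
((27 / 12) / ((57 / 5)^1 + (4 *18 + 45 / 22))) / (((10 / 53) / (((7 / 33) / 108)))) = 371 / 1353456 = 0.00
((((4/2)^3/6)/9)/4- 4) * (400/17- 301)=504719/459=1099.61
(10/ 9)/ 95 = 0.01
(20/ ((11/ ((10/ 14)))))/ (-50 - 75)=-4/ 385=-0.01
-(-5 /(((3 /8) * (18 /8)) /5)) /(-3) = -800 /81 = -9.88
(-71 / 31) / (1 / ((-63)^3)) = 17753337 / 31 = 572688.29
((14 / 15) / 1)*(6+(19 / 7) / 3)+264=2434 / 9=270.44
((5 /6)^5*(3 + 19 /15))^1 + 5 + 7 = 9998 /729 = 13.71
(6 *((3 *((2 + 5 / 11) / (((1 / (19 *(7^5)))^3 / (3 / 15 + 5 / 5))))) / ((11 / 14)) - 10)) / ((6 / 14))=3101871079931963383772 / 605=5127059636251179146.73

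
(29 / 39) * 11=319 / 39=8.18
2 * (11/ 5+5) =72/ 5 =14.40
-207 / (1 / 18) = -3726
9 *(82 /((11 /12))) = 8856 /11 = 805.09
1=1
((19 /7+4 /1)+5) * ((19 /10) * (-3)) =-2337 /35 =-66.77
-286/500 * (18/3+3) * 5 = -1287/50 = -25.74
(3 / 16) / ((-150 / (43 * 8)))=-43 / 100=-0.43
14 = 14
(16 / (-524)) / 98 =-2 / 6419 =-0.00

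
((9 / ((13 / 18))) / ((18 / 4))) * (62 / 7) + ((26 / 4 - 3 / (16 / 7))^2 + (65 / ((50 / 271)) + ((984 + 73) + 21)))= 172592799 / 116480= 1481.74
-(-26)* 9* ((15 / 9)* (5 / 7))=1950 / 7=278.57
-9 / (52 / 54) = -243 / 26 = -9.35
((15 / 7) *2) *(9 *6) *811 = 1313820 / 7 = 187688.57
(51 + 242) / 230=1.27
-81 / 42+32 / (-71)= -2.38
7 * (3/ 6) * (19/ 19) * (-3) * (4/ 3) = -14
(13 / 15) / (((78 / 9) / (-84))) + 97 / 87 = -3169 / 435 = -7.29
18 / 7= 2.57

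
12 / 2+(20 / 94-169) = -7651 / 47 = -162.79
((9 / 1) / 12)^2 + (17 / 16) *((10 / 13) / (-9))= 883 / 1872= 0.47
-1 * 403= -403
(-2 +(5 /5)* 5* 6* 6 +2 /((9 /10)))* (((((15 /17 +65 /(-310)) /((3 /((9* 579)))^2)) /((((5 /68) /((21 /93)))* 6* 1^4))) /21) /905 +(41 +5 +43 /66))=23580940797319 /1291511925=18258.40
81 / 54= 3 / 2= 1.50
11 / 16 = 0.69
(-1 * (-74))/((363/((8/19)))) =592/6897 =0.09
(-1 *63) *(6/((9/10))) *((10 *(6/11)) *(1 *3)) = -75600/11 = -6872.73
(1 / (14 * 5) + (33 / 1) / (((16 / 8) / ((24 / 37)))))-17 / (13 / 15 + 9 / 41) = -4268387 / 865060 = -4.93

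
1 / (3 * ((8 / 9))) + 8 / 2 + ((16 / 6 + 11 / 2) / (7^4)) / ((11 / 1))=4.38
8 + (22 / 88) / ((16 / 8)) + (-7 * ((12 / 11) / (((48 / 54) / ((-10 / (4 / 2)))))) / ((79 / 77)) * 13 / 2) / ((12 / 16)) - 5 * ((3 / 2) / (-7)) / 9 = 4925135 / 13272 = 371.09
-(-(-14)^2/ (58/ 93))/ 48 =1519/ 232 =6.55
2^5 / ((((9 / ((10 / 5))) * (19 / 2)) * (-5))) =-128 / 855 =-0.15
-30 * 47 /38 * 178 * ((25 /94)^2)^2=-33.04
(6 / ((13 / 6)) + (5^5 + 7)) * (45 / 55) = 366768 / 143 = 2564.81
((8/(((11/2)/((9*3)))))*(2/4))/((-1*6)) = -3.27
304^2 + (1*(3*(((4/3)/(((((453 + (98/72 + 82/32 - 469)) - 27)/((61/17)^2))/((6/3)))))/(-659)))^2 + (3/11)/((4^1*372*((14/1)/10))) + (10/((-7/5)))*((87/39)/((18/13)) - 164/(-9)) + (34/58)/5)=1760611248780950171289106017503/19080159621782017547176080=92274.45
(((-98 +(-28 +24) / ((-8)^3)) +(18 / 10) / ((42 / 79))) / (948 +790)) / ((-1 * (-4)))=-423837 / 31144960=-0.01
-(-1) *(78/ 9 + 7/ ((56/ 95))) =493/ 24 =20.54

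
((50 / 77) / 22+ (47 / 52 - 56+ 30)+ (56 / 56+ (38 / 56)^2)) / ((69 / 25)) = -242599125 / 28364336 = -8.55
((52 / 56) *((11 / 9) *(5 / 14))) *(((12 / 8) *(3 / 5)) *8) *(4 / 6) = 286 / 147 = 1.95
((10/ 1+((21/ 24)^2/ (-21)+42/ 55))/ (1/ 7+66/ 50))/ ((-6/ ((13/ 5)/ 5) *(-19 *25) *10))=10308389/ 77045760000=0.00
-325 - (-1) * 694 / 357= -115331 / 357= -323.06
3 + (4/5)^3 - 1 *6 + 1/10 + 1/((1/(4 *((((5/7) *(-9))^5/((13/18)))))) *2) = -1660883564127/54622750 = -30406.44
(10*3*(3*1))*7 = 630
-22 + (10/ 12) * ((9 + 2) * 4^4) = 6974/ 3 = 2324.67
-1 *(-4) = 4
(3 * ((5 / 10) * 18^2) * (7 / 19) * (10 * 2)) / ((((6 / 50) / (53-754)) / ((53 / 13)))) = -21065751000 / 247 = -85286441.30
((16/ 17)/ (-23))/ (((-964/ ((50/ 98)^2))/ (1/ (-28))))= -625/ 1583740417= -0.00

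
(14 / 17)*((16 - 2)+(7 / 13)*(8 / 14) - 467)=-82390 / 221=-372.81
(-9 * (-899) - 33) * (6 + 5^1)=88638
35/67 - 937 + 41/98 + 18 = -6027977/6566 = -918.06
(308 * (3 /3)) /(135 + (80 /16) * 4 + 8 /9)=2772 /1403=1.98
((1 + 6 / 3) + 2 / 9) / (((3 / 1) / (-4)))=-116 / 27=-4.30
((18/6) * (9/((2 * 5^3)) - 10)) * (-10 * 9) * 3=8070.84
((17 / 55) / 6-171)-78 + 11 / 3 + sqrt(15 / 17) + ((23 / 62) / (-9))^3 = -2343855140621 / 9555761160 + sqrt(255) / 17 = -244.34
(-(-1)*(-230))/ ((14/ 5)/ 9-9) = 450/ 17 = 26.47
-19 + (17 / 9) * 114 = 589 / 3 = 196.33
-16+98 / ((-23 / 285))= -28298 / 23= -1230.35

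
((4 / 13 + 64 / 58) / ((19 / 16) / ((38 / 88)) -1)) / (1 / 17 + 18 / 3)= 5168 / 38831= 0.13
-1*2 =-2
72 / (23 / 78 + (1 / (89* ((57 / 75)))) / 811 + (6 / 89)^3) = 61005862874736 / 250121005165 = 243.91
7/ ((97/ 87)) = 609/ 97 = 6.28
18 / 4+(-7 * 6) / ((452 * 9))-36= -10682 / 339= -31.51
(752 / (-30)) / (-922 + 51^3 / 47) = -17672 / 1339755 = -0.01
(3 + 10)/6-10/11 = 83/66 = 1.26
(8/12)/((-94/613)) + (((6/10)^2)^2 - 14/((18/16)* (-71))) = -75882952/18770625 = -4.04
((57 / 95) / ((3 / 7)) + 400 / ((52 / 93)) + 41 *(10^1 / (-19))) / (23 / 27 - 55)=-23181633 / 1805570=-12.84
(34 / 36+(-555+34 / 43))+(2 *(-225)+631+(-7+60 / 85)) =-378.56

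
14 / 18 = 7 / 9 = 0.78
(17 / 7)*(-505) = -8585 / 7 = -1226.43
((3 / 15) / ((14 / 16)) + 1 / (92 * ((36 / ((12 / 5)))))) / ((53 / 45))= 6645 / 34132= 0.19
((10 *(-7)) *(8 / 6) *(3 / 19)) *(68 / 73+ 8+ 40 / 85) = -3267040 / 23579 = -138.56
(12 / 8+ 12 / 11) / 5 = 57 / 110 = 0.52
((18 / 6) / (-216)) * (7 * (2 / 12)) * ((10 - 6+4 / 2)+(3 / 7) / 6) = -85 / 864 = -0.10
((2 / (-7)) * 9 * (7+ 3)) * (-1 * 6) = 1080 / 7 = 154.29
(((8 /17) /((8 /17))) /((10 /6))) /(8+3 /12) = 4 /55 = 0.07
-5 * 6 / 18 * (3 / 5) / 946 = -1 / 946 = -0.00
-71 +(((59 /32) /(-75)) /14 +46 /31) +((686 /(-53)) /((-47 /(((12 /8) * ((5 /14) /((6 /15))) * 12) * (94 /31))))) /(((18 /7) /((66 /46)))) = -78759621551 /1269710400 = -62.03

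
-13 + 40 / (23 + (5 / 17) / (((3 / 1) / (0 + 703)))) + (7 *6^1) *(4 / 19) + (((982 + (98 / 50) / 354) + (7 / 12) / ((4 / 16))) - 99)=21717709679 / 24633975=881.62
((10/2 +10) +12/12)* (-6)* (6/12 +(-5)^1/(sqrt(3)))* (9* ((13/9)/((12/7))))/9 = -364/9 +3640* sqrt(3)/27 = 193.06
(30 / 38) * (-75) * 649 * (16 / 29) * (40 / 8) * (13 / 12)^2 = -68550625 / 551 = -124411.30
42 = 42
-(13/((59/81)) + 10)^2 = -2699449/3481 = -775.48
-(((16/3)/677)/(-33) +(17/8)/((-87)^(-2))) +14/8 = -8623112029/536184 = -16082.37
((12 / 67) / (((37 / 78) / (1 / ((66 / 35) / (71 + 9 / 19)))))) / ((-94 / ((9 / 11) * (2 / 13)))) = -0.02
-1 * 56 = -56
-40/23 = -1.74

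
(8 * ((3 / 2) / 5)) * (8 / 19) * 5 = 96 / 19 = 5.05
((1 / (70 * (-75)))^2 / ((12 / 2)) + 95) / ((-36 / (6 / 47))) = -15710625001 / 46635750000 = -0.34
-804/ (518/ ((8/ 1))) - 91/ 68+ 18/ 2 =-83749/ 17612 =-4.76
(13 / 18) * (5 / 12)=65 / 216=0.30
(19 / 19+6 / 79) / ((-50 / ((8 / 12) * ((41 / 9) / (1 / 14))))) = -9758 / 10665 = -0.91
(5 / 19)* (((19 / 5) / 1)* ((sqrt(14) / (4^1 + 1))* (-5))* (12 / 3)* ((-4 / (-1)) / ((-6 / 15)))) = 40* sqrt(14) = 149.67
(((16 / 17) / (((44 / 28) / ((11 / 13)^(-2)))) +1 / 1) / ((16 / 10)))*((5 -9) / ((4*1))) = -207775 / 181016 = -1.15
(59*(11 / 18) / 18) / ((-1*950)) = -649 / 307800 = -0.00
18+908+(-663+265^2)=70488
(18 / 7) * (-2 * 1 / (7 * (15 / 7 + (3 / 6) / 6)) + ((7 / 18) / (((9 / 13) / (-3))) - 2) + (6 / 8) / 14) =-1063105 / 109956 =-9.67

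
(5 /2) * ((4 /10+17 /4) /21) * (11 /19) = 341 /1064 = 0.32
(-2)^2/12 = 1/3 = 0.33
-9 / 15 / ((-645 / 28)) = 28 / 1075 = 0.03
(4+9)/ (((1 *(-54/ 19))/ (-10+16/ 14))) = 40.51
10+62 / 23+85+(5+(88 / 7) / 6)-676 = -275894 / 483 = -571.21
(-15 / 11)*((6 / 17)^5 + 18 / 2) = -191797335 / 15618427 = -12.28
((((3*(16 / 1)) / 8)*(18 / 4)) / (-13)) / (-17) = 0.12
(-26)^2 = 676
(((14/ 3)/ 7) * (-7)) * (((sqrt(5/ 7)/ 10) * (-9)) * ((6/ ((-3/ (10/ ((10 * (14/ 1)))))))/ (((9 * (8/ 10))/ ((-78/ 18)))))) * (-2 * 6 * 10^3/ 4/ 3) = -305.19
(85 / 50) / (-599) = -17 / 5990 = -0.00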